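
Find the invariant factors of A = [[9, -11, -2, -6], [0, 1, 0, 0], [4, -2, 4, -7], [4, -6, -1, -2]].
(x - 5)^2(x - 1)^2

The Jordan structure of A has elementary divisors (x - 1)^2, (x - 5)^2. Arranging the block sizes at each eigenvalue in decreasing order and taking row products gives the invariant factors.

Invariant factors (smallest first, each dividing the next): (x - 5)^2(x - 1)^2.

Check: the last factor (x - 5)^2(x - 1)^2 is the minimal polynomial, and the product (x - 5)^2(x - 1)^2 is the characteristic polynomial.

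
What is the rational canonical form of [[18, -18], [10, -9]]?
The invariant factors of A (the non-unit diagonal entries of the Smith normal form of xI - A over ℚ[x]) are (x - 6)(x - 3), each dividing the next. The characteristic polynomial is their product, (x - 6)(x - 3).

The rational canonical form is the block-diagonal matrix of companion matrices C(f_i):
R = [[0, -18], [1, 9]].

R = [[0, -18], [1, 9]]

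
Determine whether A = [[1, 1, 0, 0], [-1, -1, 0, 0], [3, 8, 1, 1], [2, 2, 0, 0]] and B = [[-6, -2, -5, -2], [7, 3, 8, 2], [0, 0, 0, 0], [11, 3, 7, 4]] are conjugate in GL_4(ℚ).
Two matrices over a field are similar if and only if they have the same invariant factors.

Both A and B have characteristic polynomial x^3(x - 1) and minimal polynomial x^2(x - 1). Computing further, both have invariant factors x, x^2(x - 1). Hence A and B are similar.

Yes.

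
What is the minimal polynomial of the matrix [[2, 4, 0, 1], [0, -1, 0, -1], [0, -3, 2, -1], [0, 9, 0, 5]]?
The characteristic polynomial factors as (x - 2)^4. The minimal polynomial is ∏(x - λ)^{k_λ} where k_λ is the size of the largest Jordan block at λ.

For λ = 2: rank(A - 2I) = 2, and the largest Jordan block has size 3 (the smallest k with rank((A - 2I)^k) = rank((A - 2I)^(k+1))).

So m_A(x) = (x - 2)^3.

m_A(x) = (x - 2)^3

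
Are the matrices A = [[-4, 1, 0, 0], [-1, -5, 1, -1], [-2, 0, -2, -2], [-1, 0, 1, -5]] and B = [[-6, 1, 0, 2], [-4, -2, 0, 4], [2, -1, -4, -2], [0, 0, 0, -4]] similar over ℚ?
Both have characteristic polynomial (x + 4)^4, but the minimal polynomial of A is (x + 4)^3 while the minimal polynomial of B is (x + 4)^2. The minimal polynomial is a similarity invariant, so A and B are not similar.

No.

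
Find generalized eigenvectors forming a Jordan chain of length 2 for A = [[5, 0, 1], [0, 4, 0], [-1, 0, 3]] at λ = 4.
v_1 = [[1, 1, 0]]^T, v_2 = [[1, 0, -1]]^T

We seek v_1 ∈ ker((A - 4I)^2) \ ker(A - 4I), then set v_{i+1} = (A - 4I) v_i.

One such chain is v_1 = [[1, 1, 0]]^T, v_2 = [[1, 0, -1]]^T. Check: (A - 4I) v_2 = [[0, 0, 0]]^T = 0.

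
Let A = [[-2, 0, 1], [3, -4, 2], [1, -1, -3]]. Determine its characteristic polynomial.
χ_A(x) = (x + 3)^3

xI - A = [[x + 2, 0, -1], [-3, x + 4, -2], [-1, 1, x + 3]].

Expanding det(xI - A) along the first row:
det(xI - A) = + (x + 2)·det([[x + 4, -2], [1, x + 3]]) - (0)·det([[-3, -2], [-1, x + 3]]) + (-1)·det([[-3, x + 4], [-1, 1]]).

Evaluating gives χ_A(x) = x^3 + 9x^2 + 27x + 27 = (x + 3)^3.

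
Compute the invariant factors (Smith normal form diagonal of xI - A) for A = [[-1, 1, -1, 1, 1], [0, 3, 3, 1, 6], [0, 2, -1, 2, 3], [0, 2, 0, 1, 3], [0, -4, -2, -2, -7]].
The Jordan structure of A has elementary divisors (x + 1)^3, (x + 1)^2. Arranging the block sizes at each eigenvalue in decreasing order and taking row products gives the invariant factors.

Invariant factors (smallest first, each dividing the next): (x + 1)^2, (x + 1)^3.

Check: the last factor (x + 1)^3 is the minimal polynomial, and the product (x + 1)^5 is the characteristic polynomial.

(x + 1)^2, (x + 1)^3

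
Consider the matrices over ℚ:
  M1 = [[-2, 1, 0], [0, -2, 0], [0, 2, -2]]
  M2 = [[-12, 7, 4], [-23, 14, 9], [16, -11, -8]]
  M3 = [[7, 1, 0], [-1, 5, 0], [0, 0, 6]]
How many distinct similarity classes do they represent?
3 classes: {M1}, {M2}, {M3}

Characteristic polynomials: χ_{M1} = (x + 2)^3, χ_{M2} = (x + 2)^3, χ_{M3} = (x - 6)^3.

{M1}: invariant factors x + 2, (x + 2)^2.

{M2}: invariant factors (x + 2)^3.

{M3}: invariant factors x - 6, (x - 6)^2.

Matrices are similar if and only if their invariant-factor lists agree; the partition into similarity classes is {M1}, {M2}, {M3}.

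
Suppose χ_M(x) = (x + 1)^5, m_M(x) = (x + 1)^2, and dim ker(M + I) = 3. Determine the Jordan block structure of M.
Jordan blocks: (-1, 2), (-1, 2), (-1, 1)

λ = -1: algebraic multiplicity 5 (exponent in χ_M), largest block size 2 (exponent in m_M), 3 blocks (geometric multiplicity). These force block sizes [2, 2, 1].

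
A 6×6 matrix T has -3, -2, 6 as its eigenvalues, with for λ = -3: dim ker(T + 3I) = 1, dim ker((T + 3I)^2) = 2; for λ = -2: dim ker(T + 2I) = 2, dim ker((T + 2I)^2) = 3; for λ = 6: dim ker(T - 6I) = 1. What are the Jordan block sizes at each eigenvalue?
λ = -3: successive nullity increments [1, 1] count blocks of size ≥ k; block sizes are [2].
λ = -2: successive nullity increments [2, 1] count blocks of size ≥ k; block sizes are [2, 1].
λ = 6: successive nullity increments [1] count blocks of size ≥ k; block sizes are [1].

Jordan blocks: (-3, 2), (-2, 2), (-2, 1), (6, 1)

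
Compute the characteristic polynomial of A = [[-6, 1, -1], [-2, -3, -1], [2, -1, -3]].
χ_A(x) = (x + 4)^3

xI - A = [[x + 6, -1, 1], [2, x + 3, 1], [-2, 1, x + 3]].

Expanding det(xI - A) along the first row:
det(xI - A) = + (x + 6)·det([[x + 3, 1], [1, x + 3]]) - (-1)·det([[2, 1], [-2, x + 3]]) + (1)·det([[2, x + 3], [-2, 1]]).

Evaluating gives χ_A(x) = x^3 + 12x^2 + 48x + 64 = (x + 4)^3.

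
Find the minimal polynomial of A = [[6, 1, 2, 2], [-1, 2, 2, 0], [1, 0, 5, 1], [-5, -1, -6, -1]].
m_A(x) = (x - 3)^2

The characteristic polynomial factors as (x - 3)^4. The minimal polynomial is ∏(x - λ)^{k_λ} where k_λ is the size of the largest Jordan block at λ.

For λ = 3: rank(A - 3I) = 2, and the largest Jordan block has size 2 (the smallest k with rank((A - 3I)^k) = rank((A - 3I)^(k+1))).

So m_A(x) = (x - 3)^2.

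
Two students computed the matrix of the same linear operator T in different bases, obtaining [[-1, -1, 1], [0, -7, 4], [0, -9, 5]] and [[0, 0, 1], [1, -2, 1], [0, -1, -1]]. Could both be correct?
Two matrices over a field are similar if and only if they have the same invariant factors.

Both A and B have characteristic polynomial (x + 1)^3 and minimal polynomial (x + 1)^3. Computing further, both have invariant factors (x + 1)^3. Hence A and B are similar.

Yes.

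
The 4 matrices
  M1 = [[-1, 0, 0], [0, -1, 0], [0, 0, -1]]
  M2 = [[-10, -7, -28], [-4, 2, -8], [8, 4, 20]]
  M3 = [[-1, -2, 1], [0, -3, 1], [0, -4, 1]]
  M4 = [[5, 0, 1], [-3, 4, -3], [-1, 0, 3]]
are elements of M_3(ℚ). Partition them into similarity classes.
3 classes: {M1}, {M2, M4}, {M3}

Characteristic polynomials: χ_{M1} = (x + 1)^3, χ_{M2} = (x - 4)^3, χ_{M3} = (x + 1)^3, χ_{M4} = (x - 4)^3.

{M1}: invariant factors x + 1, x + 1, x + 1.

{M2, M4}: invariant factors x - 4, (x - 4)^2.

{M3}: invariant factors x + 1, (x + 1)^2.

Matrices are similar if and only if their invariant-factor lists agree; the partition into similarity classes is {M1}, {M2, M4}, {M3}.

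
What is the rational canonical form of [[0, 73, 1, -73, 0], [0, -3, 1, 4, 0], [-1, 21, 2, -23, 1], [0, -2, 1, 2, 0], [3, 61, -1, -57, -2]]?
R = [[0, 0, 0, 0, 75], [1, 0, 0, 0, 35], [0, 1, 0, 0, 22], [0, 0, 1, 0, -2], [0, 0, 0, 1, -1]]

The invariant factors of A (the non-unit diagonal entries of the Smith normal form of xI - A over ℚ[x]) are (x - 3)(x^2 + 2x + 5)^2, each dividing the next. The characteristic polynomial is their product, (x - 3)(x^2 + 2x + 5)^2.

The rational canonical form is the block-diagonal matrix of companion matrices C(f_i):
R = [[0, 0, 0, 0, 75], [1, 0, 0, 0, 35], [0, 1, 0, 0, 22], [0, 0, 1, 0, -2], [0, 0, 0, 1, -1]].

Note the characteristic polynomial does not split into linear factors over ℚ, so A has no Jordan form over ℚ; the rational canonical form exists over any field.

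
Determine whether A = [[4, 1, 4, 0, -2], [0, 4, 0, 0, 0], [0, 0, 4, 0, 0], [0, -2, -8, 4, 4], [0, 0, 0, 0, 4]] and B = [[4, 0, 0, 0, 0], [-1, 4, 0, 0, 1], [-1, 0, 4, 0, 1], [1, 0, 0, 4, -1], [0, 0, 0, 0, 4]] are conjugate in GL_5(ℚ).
Yes.

Two matrices over a field are similar if and only if they have the same invariant factors.

Both A and B have characteristic polynomial (x - 4)^5 and minimal polynomial (x - 4)^2. Computing further, both have invariant factors x - 4, x - 4, x - 4, (x - 4)^2. Hence A and B are similar.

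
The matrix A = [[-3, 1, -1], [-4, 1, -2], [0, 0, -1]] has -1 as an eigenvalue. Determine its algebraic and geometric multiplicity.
The characteristic polynomial is (x + 1)^3, so the factor x + 1 appears with exponent 3: the algebraic multiplicity is 3.

rank(A + I) = 1, so the eigenspace has dimension 3 - 1 = 2: the geometric multiplicity is 2.

Since 2 < 3, A is not diagonalizable.

algebraic multiplicity 3, geometric multiplicity 2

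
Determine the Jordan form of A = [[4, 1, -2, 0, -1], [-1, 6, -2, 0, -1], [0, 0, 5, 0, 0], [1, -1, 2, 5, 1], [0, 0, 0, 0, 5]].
The characteristic polynomial is det(xI - A) = (x - 5)^5, so the eigenvalues are 5 (algebraic multiplicity 5).

For λ = 5: rank(A - 5I) = 1, rank((A - 5I)^2) = 0. The eigenspace has dimension 5 - 1 = 4, so there are 4 Jordan blocks; the rank sequence gives block sizes [2, 1, 1, 1].

Assembling the blocks gives the Jordan form J above.

J = [[5, 1, 0, 0, 0], [0, 5, 0, 0, 0], [0, 0, 5, 0, 0], [0, 0, 0, 5, 0], [0, 0, 0, 0, 5]]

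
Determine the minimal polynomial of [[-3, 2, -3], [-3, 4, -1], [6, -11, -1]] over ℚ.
The characteristic polynomial factors as x^3. The minimal polynomial is ∏(x - λ)^{k_λ} where k_λ is the size of the largest Jordan block at λ.

For λ = 0: rank(A) = 2, and the largest Jordan block has size 3 (the smallest k with rank(A^k) = rank(A^(k+1))).

So m_A(x) = x^3.

m_A(x) = x^3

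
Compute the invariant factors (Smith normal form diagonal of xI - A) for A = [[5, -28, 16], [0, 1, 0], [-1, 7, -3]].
The Jordan structure of A has elementary divisors (x - 1)^2, (x - 1). Arranging the block sizes at each eigenvalue in decreasing order and taking row products gives the invariant factors.

Invariant factors (smallest first, each dividing the next): x - 1, (x - 1)^2.

Check: the last factor (x - 1)^2 is the minimal polynomial, and the product (x - 1)^3 is the characteristic polynomial.

x - 1, (x - 1)^2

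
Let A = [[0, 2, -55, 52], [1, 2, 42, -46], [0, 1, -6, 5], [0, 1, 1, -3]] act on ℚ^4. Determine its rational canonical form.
The invariant factors of A (the non-unit diagonal entries of the Smith normal form of xI - A over ℚ[x]) are (x - 2)(x - 1)(x + 5)^2, each dividing the next. The characteristic polynomial is their product, (x - 2)(x - 1)(x + 5)^2.

The rational canonical form is the block-diagonal matrix of companion matrices C(f_i):
R = [[0, 0, 0, -50], [1, 0, 0, 55], [0, 1, 0, 3], [0, 0, 1, -7]].

R = [[0, 0, 0, -50], [1, 0, 0, 55], [0, 1, 0, 3], [0, 0, 1, -7]]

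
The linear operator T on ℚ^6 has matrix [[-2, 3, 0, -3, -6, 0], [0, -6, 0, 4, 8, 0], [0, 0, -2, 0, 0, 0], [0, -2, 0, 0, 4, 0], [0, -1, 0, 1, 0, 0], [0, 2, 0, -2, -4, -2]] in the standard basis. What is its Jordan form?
J = [[-2, 1, 0, 0, 0, 0], [0, -2, 0, 0, 0, 0], [0, 0, -2, 0, 0, 0], [0, 0, 0, -2, 0, 0], [0, 0, 0, 0, -2, 0], [0, 0, 0, 0, 0, -2]]

The characteristic polynomial is det(xI - A) = (x + 2)^6, so the eigenvalues are -2 (algebraic multiplicity 6).

For λ = -2: rank(A + 2I) = 1, rank((A + 2I)^2) = 0. The eigenspace has dimension 6 - 1 = 5, so there are 5 Jordan blocks; the rank sequence gives block sizes [2, 1, 1, 1, 1].

Assembling the blocks gives the Jordan form J above.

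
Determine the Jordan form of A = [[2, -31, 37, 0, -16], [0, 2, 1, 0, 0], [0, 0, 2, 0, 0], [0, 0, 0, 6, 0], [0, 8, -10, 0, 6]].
J = [[2, 1, 0, 0, 0], [0, 2, 1, 0, 0], [0, 0, 2, 0, 0], [0, 0, 0, 6, 0], [0, 0, 0, 0, 6]]

The characteristic polynomial is det(xI - A) = (x - 6)^2(x - 2)^3, so the eigenvalues are 2 (algebraic multiplicity 3), 6 (algebraic multiplicity 2).

For λ = 2: rank(A - 2I) = 4, rank((A - 2I)^2) = 3, rank((A - 2I)^3) = 2. The eigenspace has dimension 5 - 4 = 1, so there is 1 Jordan block; the rank sequence gives block sizes [3].

For λ = 6: rank(A - 6I) = 3. The eigenspace has dimension 5 - 3 = 2, so there are 2 Jordan blocks; the rank sequence gives block sizes [1, 1].

Assembling the blocks gives the Jordan form J above.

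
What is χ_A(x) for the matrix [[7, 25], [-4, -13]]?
xI - A = [[x - 7, -25], [4, x + 13]].

Expanding det(xI - A) along the first row:
det(xI - A) = + (x - 7)·det([[x + 13]]) - (-25)·det([[4]]).

Evaluating gives χ_A(x) = x^2 + 6x + 9 = (x + 3)^2.

χ_A(x) = (x + 3)^2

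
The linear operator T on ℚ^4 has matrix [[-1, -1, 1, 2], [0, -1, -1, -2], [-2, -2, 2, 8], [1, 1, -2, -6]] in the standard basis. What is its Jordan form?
The characteristic polynomial is det(xI - A) = (x + 1)^2(x + 2)^2, so the eigenvalues are -2 (algebraic multiplicity 2), -1 (algebraic multiplicity 2).

For λ = -2: rank(A + 2I) = 3, rank((A + 2I)^2) = 2. The eigenspace has dimension 4 - 3 = 1, so there is 1 Jordan block; the rank sequence gives block sizes [2].

For λ = -1: rank(A + I) = 3, rank((A + I)^2) = 2. The eigenspace has dimension 4 - 3 = 1, so there is 1 Jordan block; the rank sequence gives block sizes [2].

Assembling the blocks gives the Jordan form J above.

J = [[-2, 1, 0, 0], [0, -2, 0, 0], [0, 0, -1, 1], [0, 0, 0, -1]]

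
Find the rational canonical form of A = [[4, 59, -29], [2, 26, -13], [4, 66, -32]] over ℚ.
The invariant factors of A (the non-unit diagonal entries of the Smith normal form of xI - A over ℚ[x]) are x^2(x + 2), each dividing the next. The characteristic polynomial is their product, x^2(x + 2).

The rational canonical form is the block-diagonal matrix of companion matrices C(f_i):
R = [[0, 0, 0], [1, 0, 0], [0, 1, -2]].

R = [[0, 0, 0], [1, 0, 0], [0, 1, -2]]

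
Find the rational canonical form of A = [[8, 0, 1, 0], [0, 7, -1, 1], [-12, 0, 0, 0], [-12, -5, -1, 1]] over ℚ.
R = [[0, -12, 0, 0], [1, 8, 0, 0], [0, 0, 0, -12], [0, 0, 1, 8]]

The invariant factors of A (the non-unit diagonal entries of the Smith normal form of xI - A over ℚ[x]) are (x - 6)(x - 2), (x - 6)(x - 2), each dividing the next. The characteristic polynomial is their product, (x - 6)^2(x - 2)^2.

The rational canonical form is the block-diagonal matrix of companion matrices C(f_i):
R = [[0, -12, 0, 0], [1, 8, 0, 0], [0, 0, 0, -12], [0, 0, 1, 8]].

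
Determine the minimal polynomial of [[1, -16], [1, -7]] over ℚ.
The characteristic polynomial factors as (x + 3)^2. The minimal polynomial is ∏(x - λ)^{k_λ} where k_λ is the size of the largest Jordan block at λ.

For λ = -3: rank(A + 3I) = 1, and the largest Jordan block has size 2 (the smallest k with rank((A + 3I)^k) = rank((A + 3I)^(k+1))).

So m_A(x) = (x + 3)^2.

m_A(x) = (x + 3)^2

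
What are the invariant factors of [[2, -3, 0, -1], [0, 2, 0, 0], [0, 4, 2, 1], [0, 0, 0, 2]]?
(x - 2)^2, (x - 2)^2

The Jordan structure of A has elementary divisors (x - 2)^2, (x - 2)^2. Arranging the block sizes at each eigenvalue in decreasing order and taking row products gives the invariant factors.

Invariant factors (smallest first, each dividing the next): (x - 2)^2, (x - 2)^2.

Check: the last factor (x - 2)^2 is the minimal polynomial, and the product (x - 2)^4 is the characteristic polynomial.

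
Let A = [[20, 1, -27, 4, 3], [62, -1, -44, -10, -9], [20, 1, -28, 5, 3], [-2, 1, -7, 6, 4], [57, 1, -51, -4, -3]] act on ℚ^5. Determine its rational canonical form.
R = [[-5, 0, 0, 0, 0], [0, 0, 0, 0, -45], [0, 1, 0, 0, -9], [0, 0, 1, 0, 20], [0, 0, 0, 1, -1]]

The invariant factors of A (the non-unit diagonal entries of the Smith normal form of xI - A over ℚ[x]) are x + 5, (x - 3)(x + 5)(x^2 - x - 3), each dividing the next. The characteristic polynomial is their product, (x - 3)(x + 5)^2(x^2 - x - 3).

The rational canonical form is the block-diagonal matrix of companion matrices C(f_i):
R = [[-5, 0, 0, 0, 0], [0, 0, 0, 0, -45], [0, 1, 0, 0, -9], [0, 0, 1, 0, 20], [0, 0, 0, 1, -1]].

Note the characteristic polynomial does not split into linear factors over ℚ, so A has no Jordan form over ℚ; the rational canonical form exists over any field.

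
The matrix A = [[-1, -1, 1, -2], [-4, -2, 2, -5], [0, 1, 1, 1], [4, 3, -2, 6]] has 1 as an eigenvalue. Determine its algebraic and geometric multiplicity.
The characteristic polynomial is (x - 1)^4, so the factor x - 1 appears with exponent 4: the algebraic multiplicity is 4.

rank(A - I) = 2, so the eigenspace has dimension 4 - 2 = 2: the geometric multiplicity is 2.

Since 2 < 4, A is not diagonalizable.

algebraic multiplicity 4, geometric multiplicity 2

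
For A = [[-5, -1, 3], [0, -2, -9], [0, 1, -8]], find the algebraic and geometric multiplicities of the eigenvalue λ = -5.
The characteristic polynomial is (x + 5)^3, so the factor x + 5 appears with exponent 3: the algebraic multiplicity is 3.

rank(A + 5I) = 1, so the eigenspace has dimension 3 - 1 = 2: the geometric multiplicity is 2.

Since 2 < 3, A is not diagonalizable.

algebraic multiplicity 3, geometric multiplicity 2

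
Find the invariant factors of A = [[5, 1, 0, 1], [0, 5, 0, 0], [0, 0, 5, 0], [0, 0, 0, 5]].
x - 5, x - 5, (x - 5)^2

The Jordan structure of A has elementary divisors (x - 5)^2, (x - 5), (x - 5). Arranging the block sizes at each eigenvalue in decreasing order and taking row products gives the invariant factors.

Invariant factors (smallest first, each dividing the next): x - 5, x - 5, (x - 5)^2.

Check: the last factor (x - 5)^2 is the minimal polynomial, and the product (x - 5)^4 is the characteristic polynomial.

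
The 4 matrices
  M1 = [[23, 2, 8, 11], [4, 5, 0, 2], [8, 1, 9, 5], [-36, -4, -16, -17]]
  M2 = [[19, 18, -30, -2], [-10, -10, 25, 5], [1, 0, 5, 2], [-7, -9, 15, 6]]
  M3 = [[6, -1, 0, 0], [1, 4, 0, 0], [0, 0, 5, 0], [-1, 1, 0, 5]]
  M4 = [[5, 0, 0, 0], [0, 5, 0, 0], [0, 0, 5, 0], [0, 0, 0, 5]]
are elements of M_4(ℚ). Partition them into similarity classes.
Characteristic polynomials: χ_{M1} = (x - 5)^4, χ_{M2} = (x - 5)^4, χ_{M3} = (x - 5)^4, χ_{M4} = (x - 5)^4.

{M1, M2}: invariant factors (x - 5)^2, (x - 5)^2.

{M3}: invariant factors x - 5, x - 5, (x - 5)^2.

{M4}: invariant factors x - 5, x - 5, x - 5, x - 5.

Matrices are similar if and only if their invariant-factor lists agree; the partition into similarity classes is {M1, M2}, {M3}, {M4}.

3 classes: {M1, M2}, {M3}, {M4}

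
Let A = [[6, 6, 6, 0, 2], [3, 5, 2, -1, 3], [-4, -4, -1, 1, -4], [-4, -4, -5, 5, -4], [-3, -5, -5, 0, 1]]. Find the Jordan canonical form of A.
J = [[2, 1, 0, 0, 0], [0, 2, 0, 0, 0], [0, 0, 4, 1, 0], [0, 0, 0, 4, 0], [0, 0, 0, 0, 4]]

The characteristic polynomial is det(xI - A) = (x - 4)^3(x - 2)^2, so the eigenvalues are 2 (algebraic multiplicity 2), 4 (algebraic multiplicity 3).

For λ = 2: rank(A - 2I) = 4, rank((A - 2I)^2) = 3. The eigenspace has dimension 5 - 4 = 1, so there is 1 Jordan block; the rank sequence gives block sizes [2].

For λ = 4: rank(A - 4I) = 3, rank((A - 4I)^2) = 2. The eigenspace has dimension 5 - 3 = 2, so there are 2 Jordan blocks; the rank sequence gives block sizes [2, 1].

Assembling the blocks gives the Jordan form J above.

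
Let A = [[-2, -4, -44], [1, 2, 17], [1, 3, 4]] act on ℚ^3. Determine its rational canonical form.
R = [[0, 0, -10], [1, 0, 7], [0, 1, 4]]

The invariant factors of A (the non-unit diagonal entries of the Smith normal form of xI - A over ℚ[x]) are (x - 5)(x - 1)(x + 2), each dividing the next. The characteristic polynomial is their product, (x - 5)(x - 1)(x + 2).

The rational canonical form is the block-diagonal matrix of companion matrices C(f_i):
R = [[0, 0, -10], [1, 0, 7], [0, 1, 4]].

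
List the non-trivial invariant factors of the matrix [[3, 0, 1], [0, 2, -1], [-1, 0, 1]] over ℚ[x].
(x - 2)^3

The Jordan structure of A has elementary divisors (x - 2)^3. Arranging the block sizes at each eigenvalue in decreasing order and taking row products gives the invariant factors.

Invariant factors (smallest first, each dividing the next): (x - 2)^3.

Check: the last factor (x - 2)^3 is the minimal polynomial, and the product (x - 2)^3 is the characteristic polynomial.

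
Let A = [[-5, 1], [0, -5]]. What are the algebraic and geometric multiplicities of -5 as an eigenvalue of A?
The characteristic polynomial is (x + 5)^2, so the factor x + 5 appears with exponent 2: the algebraic multiplicity is 2.

rank(A + 5I) = 1, so the eigenspace has dimension 2 - 1 = 1: the geometric multiplicity is 1.

Since 1 < 2, A is not diagonalizable.

algebraic multiplicity 2, geometric multiplicity 1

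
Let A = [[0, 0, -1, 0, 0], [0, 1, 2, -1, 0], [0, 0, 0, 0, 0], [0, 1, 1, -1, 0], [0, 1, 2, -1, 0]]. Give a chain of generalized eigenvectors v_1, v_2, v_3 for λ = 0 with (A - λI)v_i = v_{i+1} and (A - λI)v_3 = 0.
v_1 = [[0, 0, 1, 0, 0]]^T, v_2 = [[-1, 2, 0, 1, 2]]^T, v_3 = [[0, 1, 0, 1, 1]]^T

We seek v_1 ∈ ker(A^3) \ ker(A^2), then set v_{i+1} = A v_i.

One such chain is v_1 = [[0, 0, 1, 0, 0]]^T, v_2 = [[-1, 2, 0, 1, 2]]^T, v_3 = [[0, 1, 0, 1, 1]]^T. Check: A v_3 = [[0, 0, 0, 0, 0]]^T = 0.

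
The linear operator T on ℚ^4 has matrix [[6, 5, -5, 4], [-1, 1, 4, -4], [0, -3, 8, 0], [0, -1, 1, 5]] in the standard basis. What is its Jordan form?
J = [[5, 1, 0, 0], [0, 5, 1, 0], [0, 0, 5, 0], [0, 0, 0, 5]]

The characteristic polynomial is det(xI - A) = (x - 5)^4, so the eigenvalues are 5 (algebraic multiplicity 4).

For λ = 5: rank(A - 5I) = 2, rank((A - 5I)^2) = 1, rank((A - 5I)^3) = 0. The eigenspace has dimension 4 - 2 = 2, so there are 2 Jordan blocks; the rank sequence gives block sizes [3, 1].

Assembling the blocks gives the Jordan form J above.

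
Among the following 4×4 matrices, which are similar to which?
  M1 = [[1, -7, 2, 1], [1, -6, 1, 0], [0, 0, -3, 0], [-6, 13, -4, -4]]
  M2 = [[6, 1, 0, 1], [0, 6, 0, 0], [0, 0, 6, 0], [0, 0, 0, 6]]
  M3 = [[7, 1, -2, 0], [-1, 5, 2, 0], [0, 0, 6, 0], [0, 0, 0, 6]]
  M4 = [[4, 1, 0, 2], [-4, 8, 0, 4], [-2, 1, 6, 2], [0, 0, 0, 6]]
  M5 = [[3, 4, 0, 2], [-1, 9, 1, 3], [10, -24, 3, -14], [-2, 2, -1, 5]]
3 classes: {M1}, {M2, M3, M4}, {M5}

Characteristic polynomials: χ_{M1} = (x + 3)^4, χ_{M2} = (x - 6)^4, χ_{M3} = (x - 6)^4, χ_{M4} = (x - 6)^4, χ_{M5} = (x - 5)^4.

{M1}: invariant factors x + 3, (x + 3)^3.

{M2, M3, M4}: invariant factors x - 6, x - 6, (x - 6)^2.

{M5}: invariant factors x - 5, (x - 5)^3.

Matrices are similar if and only if their invariant-factor lists agree; the partition into similarity classes is {M1}, {M2, M3, M4}, {M5}.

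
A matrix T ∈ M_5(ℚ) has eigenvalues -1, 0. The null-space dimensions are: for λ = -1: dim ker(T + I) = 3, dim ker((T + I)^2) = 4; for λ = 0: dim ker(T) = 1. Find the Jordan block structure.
λ = -1: successive nullity increments [3, 1] count blocks of size ≥ k; block sizes are [2, 1, 1].
λ = 0: successive nullity increments [1] count blocks of size ≥ k; block sizes are [1].

Jordan blocks: (-1, 2), (-1, 1), (-1, 1), (0, 1)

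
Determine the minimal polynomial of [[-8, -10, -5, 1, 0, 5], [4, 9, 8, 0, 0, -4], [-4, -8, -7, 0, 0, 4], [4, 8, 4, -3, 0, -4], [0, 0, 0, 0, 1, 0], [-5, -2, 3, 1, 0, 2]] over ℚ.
m_A(x) = (x - 1)(x + 3)^2

The characteristic polynomial factors as (x - 1)^3(x + 3)^3. The minimal polynomial is ∏(x - λ)^{k_λ} where k_λ is the size of the largest Jordan block at λ.

For λ = -3: rank(A + 3I) = 4, and the largest Jordan block has size 2 (the smallest k with rank((A + 3I)^k) = rank((A + 3I)^(k+1))).
For λ = 1: rank(A - I) = 3, and the largest Jordan block has size 1 (the smallest k with rank((A - I)^k) = rank((A - I)^(k+1))).

So m_A(x) = (x - 1)(x + 3)^2.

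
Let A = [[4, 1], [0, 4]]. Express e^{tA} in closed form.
A has Jordan form J = [[4, 1], [0, 4]] with A = PJP^{-1}, so e^{tA} = P e^{tJ} P^{-1}.

For a Jordan block J_k(λ), e^{tJ_k(λ)} = e^{λt} · (I + tN + t^2 N^2/2! + ... + t^{k-1} N^{k-1}/(k-1)!) where N is the nilpotent superdiagonal part.

Assembling the blocks and conjugating back gives the entries of e^{tA} as shown above.

e^{tA} = [[e^{4*t}, t*e^{4*t}], [0, e^{4*t}]]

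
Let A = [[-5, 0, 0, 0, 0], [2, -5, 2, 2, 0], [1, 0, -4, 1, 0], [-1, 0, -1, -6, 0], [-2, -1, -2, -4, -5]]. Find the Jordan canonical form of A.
J = [[-5, 1, 0, 0, 0], [0, -5, 0, 0, 0], [0, 0, -5, 1, 0], [0, 0, 0, -5, 0], [0, 0, 0, 0, -5]]

The characteristic polynomial is det(xI - A) = (x + 5)^5, so the eigenvalues are -5 (algebraic multiplicity 5).

For λ = -5: rank(A + 5I) = 2, rank((A + 5I)^2) = 0. The eigenspace has dimension 5 - 2 = 3, so there are 3 Jordan blocks; the rank sequence gives block sizes [2, 2, 1].

Assembling the blocks gives the Jordan form J above.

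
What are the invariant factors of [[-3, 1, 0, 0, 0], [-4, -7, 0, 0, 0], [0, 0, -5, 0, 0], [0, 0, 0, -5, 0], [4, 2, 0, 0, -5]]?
The Jordan structure of A has elementary divisors (x + 5)^2, (x + 5), (x + 5), (x + 5). Arranging the block sizes at each eigenvalue in decreasing order and taking row products gives the invariant factors.

Invariant factors (smallest first, each dividing the next): x + 5, x + 5, x + 5, (x + 5)^2.

Check: the last factor (x + 5)^2 is the minimal polynomial, and the product (x + 5)^5 is the characteristic polynomial.

x + 5, x + 5, x + 5, (x + 5)^2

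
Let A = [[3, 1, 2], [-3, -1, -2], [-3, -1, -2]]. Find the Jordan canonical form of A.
J = [[0, 1, 0], [0, 0, 0], [0, 0, 0]]

The characteristic polynomial is det(xI - A) = x^3, so the eigenvalues are 0 (algebraic multiplicity 3).

For λ = 0: rank(A) = 1, rank(A^2) = 0. The eigenspace has dimension 3 - 1 = 2, so there are 2 Jordan blocks; the rank sequence gives block sizes [2, 1].

Assembling the blocks gives the Jordan form J above.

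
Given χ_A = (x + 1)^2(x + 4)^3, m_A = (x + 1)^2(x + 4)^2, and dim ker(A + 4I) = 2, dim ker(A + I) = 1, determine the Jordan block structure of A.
Jordan blocks: (-4, 2), (-4, 1), (-1, 2)

λ = -4: algebraic multiplicity 3 (exponent in χ_A), largest block size 2 (exponent in m_A), 2 blocks (geometric multiplicity). These force block sizes [2, 1].
λ = -1: algebraic multiplicity 2 (exponent in χ_A), largest block size 2 (exponent in m_A), 1 block (geometric multiplicity). This forces block sizes [2].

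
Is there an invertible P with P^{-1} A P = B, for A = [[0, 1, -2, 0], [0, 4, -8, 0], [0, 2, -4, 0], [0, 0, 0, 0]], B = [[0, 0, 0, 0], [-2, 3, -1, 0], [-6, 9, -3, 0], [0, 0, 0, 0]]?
Yes.

Two matrices over a field are similar if and only if they have the same invariant factors.

Both A and B have characteristic polynomial x^4 and minimal polynomial x^2. Computing further, both have invariant factors x, x, x^2. Hence A and B are similar.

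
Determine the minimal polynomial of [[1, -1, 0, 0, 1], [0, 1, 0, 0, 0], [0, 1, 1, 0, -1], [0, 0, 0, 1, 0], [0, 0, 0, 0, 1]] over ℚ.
The characteristic polynomial factors as (x - 1)^5. The minimal polynomial is ∏(x - λ)^{k_λ} where k_λ is the size of the largest Jordan block at λ.

For λ = 1: rank(A - I) = 1, and the largest Jordan block has size 2 (the smallest k with rank((A - I)^k) = rank((A - I)^(k+1))).

So m_A(x) = (x - 1)^2.

m_A(x) = (x - 1)^2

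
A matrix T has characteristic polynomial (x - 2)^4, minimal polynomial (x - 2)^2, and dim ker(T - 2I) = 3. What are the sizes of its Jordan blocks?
Jordan blocks: (2, 2), (2, 1), (2, 1)

λ = 2: algebraic multiplicity 4 (exponent in χ_T), largest block size 2 (exponent in m_T), 3 blocks (geometric multiplicity). These force block sizes [2, 1, 1].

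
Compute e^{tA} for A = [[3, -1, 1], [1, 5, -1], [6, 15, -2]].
A has Jordan form J = [[1, 1, 0], [0, 1, 0], [0, 0, 4]] with A = PJP^{-1}, so e^{tA} = P e^{tJ} P^{-1}.

For a Jordan block J_k(λ), e^{tJ_k(λ)} = e^{λt} · (I + tN + t^2 N^2/2! + ... + t^{k-1} N^{k-1}/(k-1)!) where N is the nilpotent superdiagonal part.

Assembling the blocks and conjugating back gives the entries of e^{tA} as shown above.

e^{tA} = [[(-t + e^{3*t})*e^{t}, (-4*t + e^{3*t} - 1)*e^{t}, t*e^{t}], [t*e^{t}, (4*t + 1)*e^{t}, -t*e^{t}], [(3*t + e^{3*t} - 1)*e^{t}, (12*t + e^{3*t} - 1)*e^{t}, (1 - 3*t)*e^{t}]]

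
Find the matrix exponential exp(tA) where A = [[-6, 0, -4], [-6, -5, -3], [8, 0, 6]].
A has Jordan form J = [[-5, 0, 0], [0, -2, 0], [0, 0, 2]] with A = PJP^{-1}, so e^{tA} = P e^{tJ} P^{-1}.

For a Jordan block J_k(λ), e^{tJ_k(λ)} = e^{λt} · (I + tN + t^2 N^2/2! + ... + t^{k-1} N^{k-1}/(k-1)!) where N is the nilpotent superdiagonal part.

Assembling the blocks and conjugating back gives the entries of e^{tA} as shown above.

e^{tA} = [[(2 - e^{4*t})*e^{-2*t}, 0, -2*sinh(2*t)], [2*(1 - e^{3*t})*e^{-5*t}, e^{-5*t}, (1 - e^{3*t})*e^{-5*t}], [4*sinh(2*t), 0, (2*e^{4*t} - 1)*e^{-2*t}]]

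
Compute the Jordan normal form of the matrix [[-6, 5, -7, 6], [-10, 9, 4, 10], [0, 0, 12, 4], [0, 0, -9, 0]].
The characteristic polynomial is det(xI - A) = (x - 6)^2(x - 4)(x + 1), so the eigenvalues are -1 (algebraic multiplicity 1), 4 (algebraic multiplicity 1), 6 (algebraic multiplicity 2).

For λ = -1: algebraic multiplicity 1 gives one 1×1 block.

For λ = 4: algebraic multiplicity 1 gives one 1×1 block.

For λ = 6: rank(A - 6I) = 3, rank((A - 6I)^2) = 2. The eigenspace has dimension 4 - 3 = 1, so there is 1 Jordan block; the rank sequence gives block sizes [2].

Assembling the blocks gives the Jordan form J above.

J = [[-1, 0, 0, 0], [0, 4, 0, 0], [0, 0, 6, 1], [0, 0, 0, 6]]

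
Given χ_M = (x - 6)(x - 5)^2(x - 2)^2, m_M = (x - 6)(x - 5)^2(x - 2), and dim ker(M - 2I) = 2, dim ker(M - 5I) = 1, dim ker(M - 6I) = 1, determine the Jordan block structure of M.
λ = 2: algebraic multiplicity 2 (exponent in χ_M), largest block size 1 (exponent in m_M), 2 blocks (geometric multiplicity). These force block sizes [1, 1].
λ = 5: algebraic multiplicity 2 (exponent in χ_M), largest block size 2 (exponent in m_M), 1 block (geometric multiplicity). This forces block sizes [2].
λ = 6: algebraic multiplicity 1 (exponent in χ_M), largest block size 1 (exponent in m_M), 1 block (geometric multiplicity). This forces block sizes [1].

Jordan blocks: (2, 1), (2, 1), (5, 2), (6, 1)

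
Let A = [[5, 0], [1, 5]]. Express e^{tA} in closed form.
e^{tA} = [[e^{5*t}, 0], [t*e^{5*t}, e^{5*t}]]

A has Jordan form J = [[5, 1], [0, 5]] with A = PJP^{-1}, so e^{tA} = P e^{tJ} P^{-1}.

For a Jordan block J_k(λ), e^{tJ_k(λ)} = e^{λt} · (I + tN + t^2 N^2/2! + ... + t^{k-1} N^{k-1}/(k-1)!) where N is the nilpotent superdiagonal part.

Assembling the blocks and conjugating back gives the entries of e^{tA} as shown above.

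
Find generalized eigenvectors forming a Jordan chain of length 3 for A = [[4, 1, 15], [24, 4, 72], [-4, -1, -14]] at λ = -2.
v_1 = [[2, 13, -2]]^T, v_2 = [[-5, -18, 3]]^T, v_3 = [[-3, -12, 2]]^T

We seek v_1 ∈ ker((A + 2I)^3) \ ker((A + 2I)^2), then set v_{i+1} = (A + 2I) v_i.

One such chain is v_1 = [[2, 13, -2]]^T, v_2 = [[-5, -18, 3]]^T, v_3 = [[-3, -12, 2]]^T. Check: (A + 2I) v_3 = [[0, 0, 0]]^T = 0.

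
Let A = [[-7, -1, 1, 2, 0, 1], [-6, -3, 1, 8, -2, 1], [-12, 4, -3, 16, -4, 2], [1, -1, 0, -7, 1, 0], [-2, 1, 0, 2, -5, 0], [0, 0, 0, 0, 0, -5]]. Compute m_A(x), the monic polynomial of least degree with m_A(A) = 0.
The characteristic polynomial factors as (x + 5)^6. The minimal polynomial is ∏(x - λ)^{k_λ} where k_λ is the size of the largest Jordan block at λ.

For λ = -5: rank(A + 5I) = 3, and the largest Jordan block has size 3 (the smallest k with rank((A + 5I)^k) = rank((A + 5I)^(k+1))).

So m_A(x) = (x + 5)^3.

m_A(x) = (x + 5)^3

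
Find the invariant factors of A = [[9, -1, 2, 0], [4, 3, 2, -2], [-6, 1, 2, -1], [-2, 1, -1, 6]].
The Jordan structure of A has elementary divisors (x - 5)^2, (x - 5)^2. Arranging the block sizes at each eigenvalue in decreasing order and taking row products gives the invariant factors.

Invariant factors (smallest first, each dividing the next): (x - 5)^2, (x - 5)^2.

Check: the last factor (x - 5)^2 is the minimal polynomial, and the product (x - 5)^4 is the characteristic polynomial.

(x - 5)^2, (x - 5)^2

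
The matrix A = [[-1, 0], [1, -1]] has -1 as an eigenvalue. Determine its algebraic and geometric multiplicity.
algebraic multiplicity 2, geometric multiplicity 1

The characteristic polynomial is (x + 1)^2, so the factor x + 1 appears with exponent 2: the algebraic multiplicity is 2.

rank(A + I) = 1, so the eigenspace has dimension 2 - 1 = 1: the geometric multiplicity is 1.

Since 1 < 2, A is not diagonalizable.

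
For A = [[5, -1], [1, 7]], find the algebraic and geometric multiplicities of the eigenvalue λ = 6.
The characteristic polynomial is (x - 6)^2, so the factor x - 6 appears with exponent 2: the algebraic multiplicity is 2.

rank(A - 6I) = 1, so the eigenspace has dimension 2 - 1 = 1: the geometric multiplicity is 1.

Since 1 < 2, A is not diagonalizable.

algebraic multiplicity 2, geometric multiplicity 1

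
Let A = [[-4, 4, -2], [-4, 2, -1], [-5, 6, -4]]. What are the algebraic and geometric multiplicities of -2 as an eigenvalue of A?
The characteristic polynomial is (x + 2)^3, so the factor x + 2 appears with exponent 3: the algebraic multiplicity is 3.

rank(A + 2I) = 2, so the eigenspace has dimension 3 - 2 = 1: the geometric multiplicity is 1.

Since 1 < 3, A is not diagonalizable.

algebraic multiplicity 3, geometric multiplicity 1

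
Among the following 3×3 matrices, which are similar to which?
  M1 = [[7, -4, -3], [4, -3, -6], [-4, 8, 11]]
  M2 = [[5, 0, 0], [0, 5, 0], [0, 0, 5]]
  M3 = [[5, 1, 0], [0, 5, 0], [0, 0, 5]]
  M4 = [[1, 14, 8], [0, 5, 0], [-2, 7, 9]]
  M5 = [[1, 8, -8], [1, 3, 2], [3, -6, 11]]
Characteristic polynomials: χ_{M1} = (x - 5)^3, χ_{M2} = (x - 5)^3, χ_{M3} = (x - 5)^3, χ_{M4} = (x - 5)^3, χ_{M5} = (x - 5)^3.

{M1, M3, M4, M5}: invariant factors x - 5, (x - 5)^2.

{M2}: invariant factors x - 5, x - 5, x - 5.

Matrices are similar if and only if their invariant-factor lists agree; the partition into similarity classes is {M1, M3, M4, M5}, {M2}.

2 classes: {M1, M3, M4, M5}, {M2}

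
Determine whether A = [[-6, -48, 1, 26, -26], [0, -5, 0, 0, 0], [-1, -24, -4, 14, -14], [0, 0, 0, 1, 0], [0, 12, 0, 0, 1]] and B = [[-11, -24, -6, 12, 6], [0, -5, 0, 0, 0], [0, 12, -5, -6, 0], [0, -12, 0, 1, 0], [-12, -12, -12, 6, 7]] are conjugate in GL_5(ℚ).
Both have characteristic polynomial (x - 1)^2(x + 5)^3, but the minimal polynomial of A is (x - 1)(x + 5)^2 while the minimal polynomial of B is (x - 1)(x + 5). The minimal polynomial is a similarity invariant, so A and B are not similar.

No.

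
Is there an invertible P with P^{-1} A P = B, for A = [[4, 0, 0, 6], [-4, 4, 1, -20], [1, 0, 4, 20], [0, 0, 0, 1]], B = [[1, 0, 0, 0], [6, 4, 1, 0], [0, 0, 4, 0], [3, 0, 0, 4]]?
No.

Both have characteristic polynomial (x - 4)^3(x - 1), but the minimal polynomial of A is (x - 4)^3(x - 1) while the minimal polynomial of B is (x - 4)^2(x - 1). The minimal polynomial is a similarity invariant, so A and B are not similar.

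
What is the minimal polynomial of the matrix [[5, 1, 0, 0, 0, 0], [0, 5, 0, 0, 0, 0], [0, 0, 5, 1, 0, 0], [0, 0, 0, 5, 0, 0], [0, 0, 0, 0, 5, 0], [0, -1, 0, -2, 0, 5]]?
The characteristic polynomial factors as (x - 5)^6. The minimal polynomial is ∏(x - λ)^{k_λ} where k_λ is the size of the largest Jordan block at λ.

For λ = 5: rank(A - 5I) = 2, and the largest Jordan block has size 2 (the smallest k with rank((A - 5I)^k) = rank((A - 5I)^(k+1))).

So m_A(x) = (x - 5)^2.

m_A(x) = (x - 5)^2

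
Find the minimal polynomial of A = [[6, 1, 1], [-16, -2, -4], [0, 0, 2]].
The characteristic polynomial factors as (x - 2)^3. The minimal polynomial is ∏(x - λ)^{k_λ} where k_λ is the size of the largest Jordan block at λ.

For λ = 2: rank(A - 2I) = 1, and the largest Jordan block has size 2 (the smallest k with rank((A - 2I)^k) = rank((A - 2I)^(k+1))).

So m_A(x) = (x - 2)^2.

m_A(x) = (x - 2)^2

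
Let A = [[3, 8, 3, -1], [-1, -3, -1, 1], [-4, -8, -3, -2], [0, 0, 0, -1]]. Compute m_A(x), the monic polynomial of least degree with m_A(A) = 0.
The characteristic polynomial factors as (x + 1)^4. The minimal polynomial is ∏(x - λ)^{k_λ} where k_λ is the size of the largest Jordan block at λ.

For λ = -1: rank(A + I) = 2, and the largest Jordan block has size 3 (the smallest k with rank((A + I)^k) = rank((A + I)^(k+1))).

So m_A(x) = (x + 1)^3.

m_A(x) = (x + 1)^3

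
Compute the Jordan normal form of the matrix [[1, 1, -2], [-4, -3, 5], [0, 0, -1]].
J = [[-1, 1, 0], [0, -1, 1], [0, 0, -1]]

The characteristic polynomial is det(xI - A) = (x + 1)^3, so the eigenvalues are -1 (algebraic multiplicity 3).

For λ = -1: rank(A + I) = 2, rank((A + I)^2) = 1, rank((A + I)^3) = 0. The eigenspace has dimension 3 - 2 = 1, so there is 1 Jordan block; the rank sequence gives block sizes [3].

Assembling the blocks gives the Jordan form J above.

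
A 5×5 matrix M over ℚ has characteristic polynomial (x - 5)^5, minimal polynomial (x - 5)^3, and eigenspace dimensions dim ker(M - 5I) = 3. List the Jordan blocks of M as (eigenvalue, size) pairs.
Jordan blocks: (5, 3), (5, 1), (5, 1)

λ = 5: algebraic multiplicity 5 (exponent in χ_M), largest block size 3 (exponent in m_M), 3 blocks (geometric multiplicity). These force block sizes [3, 1, 1].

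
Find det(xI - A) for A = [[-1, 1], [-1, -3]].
χ_A(x) = (x + 2)^2

xI - A = [[x + 1, -1], [1, x + 3]].

Expanding det(xI - A) along the first row:
det(xI - A) = + (x + 1)·det([[x + 3]]) - (-1)·det([[1]]).

Evaluating gives χ_A(x) = x^2 + 4x + 4 = (x + 2)^2.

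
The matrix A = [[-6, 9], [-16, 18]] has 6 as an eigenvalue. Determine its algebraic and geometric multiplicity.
algebraic multiplicity 2, geometric multiplicity 1

The characteristic polynomial is (x - 6)^2, so the factor x - 6 appears with exponent 2: the algebraic multiplicity is 2.

rank(A - 6I) = 1, so the eigenspace has dimension 2 - 1 = 1: the geometric multiplicity is 1.

Since 1 < 2, A is not diagonalizable.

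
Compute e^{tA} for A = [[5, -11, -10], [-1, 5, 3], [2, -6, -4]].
A has Jordan form J = [[2, 1, 0], [0, 2, 1], [0, 0, 2]] with A = PJP^{-1}, so e^{tA} = P e^{tJ} P^{-1}.

For a Jordan block J_k(λ), e^{tJ_k(λ)} = e^{λt} · (I + tN + t^2 N^2/2! + ... + t^{k-1} N^{k-1}/(k-1)!) where N is the nilpotent superdiagonal part.

Assembling the blocks and conjugating back gives the entries of e^{tA} as shown above.

e^{tA} = [[(3*t + 1)*e^{2*t}, t*(-3*t - 11)*e^{2*t}, t*(-3*t - 20)*e^{2*t}/2], [-t*e^{2*t}, (t^2 + 3*t + 1)*e^{2*t}, t*(t + 6)*e^{2*t}/2], [2*t*e^{2*t}, 2*t*(-t - 3)*e^{2*t}, (-t^2 - 6*t + 1)*e^{2*t}]]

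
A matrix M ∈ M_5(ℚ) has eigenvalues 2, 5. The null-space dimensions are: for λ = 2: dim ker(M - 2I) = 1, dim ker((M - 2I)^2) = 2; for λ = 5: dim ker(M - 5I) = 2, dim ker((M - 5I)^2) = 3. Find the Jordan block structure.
λ = 2: successive nullity increments [1, 1] count blocks of size ≥ k; block sizes are [2].
λ = 5: successive nullity increments [2, 1] count blocks of size ≥ k; block sizes are [2, 1].

Jordan blocks: (2, 2), (5, 2), (5, 1)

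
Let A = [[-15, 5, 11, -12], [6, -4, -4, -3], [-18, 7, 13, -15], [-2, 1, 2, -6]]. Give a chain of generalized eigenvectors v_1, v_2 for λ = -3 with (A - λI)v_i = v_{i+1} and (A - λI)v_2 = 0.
v_1 = [[6, 1, 8, 1]]^T, v_2 = [[9, 0, 12, 2]]^T

We seek v_1 ∈ ker((A + 3I)^2) \ ker(A + 3I), then set v_{i+1} = (A + 3I) v_i.

One such chain is v_1 = [[6, 1, 8, 1]]^T, v_2 = [[9, 0, 12, 2]]^T. Check: (A + 3I) v_2 = [[0, 0, 0, 0]]^T = 0.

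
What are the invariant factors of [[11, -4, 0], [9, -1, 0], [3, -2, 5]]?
x - 5, (x - 5)^2

The Jordan structure of A has elementary divisors (x - 5)^2, (x - 5). Arranging the block sizes at each eigenvalue in decreasing order and taking row products gives the invariant factors.

Invariant factors (smallest first, each dividing the next): x - 5, (x - 5)^2.

Check: the last factor (x - 5)^2 is the minimal polynomial, and the product (x - 5)^3 is the characteristic polynomial.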